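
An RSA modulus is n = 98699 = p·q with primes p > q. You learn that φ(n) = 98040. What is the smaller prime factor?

229

φ(n) = (p−1)(q−1) = n − (p+q) + 1, so p + q = 98699 − 98040 + 1 = 660.
p and q are the roots of t² − 660t + 98699 = 0.
Discriminant: 660² − 4·98699 = 435600 − 394796 = 40804; √40804 = 202.
q = (660 − 202)/2 = 229, p = (660 + 202)/2 = 431.
Check: 229 · 431 = 98699.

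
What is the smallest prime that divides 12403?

12403 is odd.
Digit sum 10, not divisible by 3.
Ends in 3: not divisible by 5.
7: 12403 = 7·1771 + 6
11: 12403 = 11·1127 + 6
13: 12403 = 13·954 + 1
17: 12403 = 17·729 + 10
19: 12403 = 19·652 + 15
23: 12403 = 23·539 + 6
29: 12403 = 29·427 + 20
31: 12403 = 31·400 + 3
37: 12403 = 37·335 + 8
41: 12403 = 41·302 + 21
43: 12403 = 43·288 + 19
47: 12403 = 47·263 + 42
53: 12403 = 53·234 + 1
59: 12403 = 59·210 + 13
61: 12403 = 61·203 + 20
67: 12403 = 67·185 + 8
71: 12403 = 71·174 + 49
73: 12403 = 73·169 + 66
79: 12403 = 79·157

79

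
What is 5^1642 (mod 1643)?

594

5^1 ≡ 5 (mod 1643)
5^2 ≡ 5^2 = 25 ≡ 25 (mod 1643)
5^4 ≡ 25^2 = 625 ≡ 625 (mod 1643)
5^8 ≡ 625^2 = 390625 ≡ 1234 (mod 1643)
5^16 ≡ 1234^2 = 1522756 ≡ 1338 (mod 1643)
5^32 ≡ 1338^2 = 1790244 ≡ 1017 (mod 1643)
5^64 ≡ 1017^2 = 1034289 ≡ 842 (mod 1643)
5^128 ≡ 842^2 = 708964 ≡ 831 (mod 1643)
5^256 ≡ 831^2 = 690561 ≡ 501 (mod 1643)
5^512 ≡ 501^2 = 251001 ≡ 1265 (mod 1643)
5^1024 ≡ 1265^2 = 1600225 ≡ 1586 (mod 1643)
1642 = 1024 + 512 + 64 + 32 + 8 + 2 in binary powers of 2.
So 5^1642 ≡ 1586 · 1265 · 842 · 1017 · 1234 · 25 ≡ 594 (mod 1643).
Since 594 ≠ 1, base 5 is a Fermat witness: 1643 is composite.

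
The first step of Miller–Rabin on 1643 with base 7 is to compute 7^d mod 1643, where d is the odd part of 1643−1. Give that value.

1643 − 1 = 1642 = 2^1 · 821, so d = 821.
7^1 ≡ 7 (mod 1643)
7^2 ≡ 7^2 = 49 ≡ 49 (mod 1643)
7^4 ≡ 49^2 = 2401 ≡ 758 (mod 1643)
7^8 ≡ 758^2 = 574564 ≡ 1157 (mod 1643)
7^16 ≡ 1157^2 = 1338649 ≡ 1247 (mod 1643)
7^32 ≡ 1247^2 = 1555009 ≡ 731 (mod 1643)
7^64 ≡ 731^2 = 534361 ≡ 386 (mod 1643)
7^128 ≡ 386^2 = 148996 ≡ 1126 (mod 1643)
7^256 ≡ 1126^2 = 1267876 ≡ 1123 (mod 1643)
7^512 ≡ 1123^2 = 1261129 ≡ 948 (mod 1643)
821 = 512 + 256 + 32 + 16 + 4 + 1 in binary powers of 2.
So 7^821 ≡ 948 · 1123 · 731 · 1247 · 758 · 7 ≡ 640 (mod 1643).
Squaring chain: 640; never reaches −1, so base 7 is a Miller–Rabin witness that 1643 is composite.

640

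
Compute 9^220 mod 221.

152

9^1 ≡ 9 (mod 221)
9^2 ≡ 9^2 = 81 ≡ 81 (mod 221)
9^4 ≡ 81^2 = 6561 ≡ 152 (mod 221)
9^8 ≡ 152^2 = 23104 ≡ 120 (mod 221)
9^16 ≡ 120^2 = 14400 ≡ 35 (mod 221)
9^32 ≡ 35^2 = 1225 ≡ 120 (mod 221)
9^64 ≡ 120^2 = 14400 ≡ 35 (mod 221)
9^128 ≡ 35^2 = 1225 ≡ 120 (mod 221)
220 = 128 + 64 + 16 + 8 + 4 in binary powers of 2.
So 9^220 ≡ 120 · 35 · 35 · 120 · 152 ≡ 152 (mod 221).
Since 152 ≠ 1, base 9 is a Fermat witness: 221 is composite.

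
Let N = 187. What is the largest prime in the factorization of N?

187 = 11 · 17
17 is prime.
So 187 = 11 · 17; the largest prime factor is 17.

17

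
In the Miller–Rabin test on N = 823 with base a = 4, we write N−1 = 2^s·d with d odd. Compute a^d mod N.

1

823 − 1 = 822 = 2^1 · 411, so d = 411.
4^1 ≡ 4 (mod 823)
4^2 ≡ 4^2 = 16 ≡ 16 (mod 823)
4^4 ≡ 16^2 = 256 ≡ 256 (mod 823)
4^8 ≡ 256^2 = 65536 ≡ 519 (mod 823)
4^16 ≡ 519^2 = 269361 ≡ 240 (mod 823)
4^32 ≡ 240^2 = 57600 ≡ 813 (mod 823)
4^64 ≡ 813^2 = 660969 ≡ 100 (mod 823)
4^128 ≡ 100^2 = 10000 ≡ 124 (mod 823)
4^256 ≡ 124^2 = 15376 ≡ 562 (mod 823)
411 = 256 + 128 + 16 + 8 + 2 + 1 in binary powers of 2.
So 4^411 ≡ 562 · 124 · 240 · 519 · 16 · 4 ≡ 1 (mod 823).
Since 4^d ≡ 1 (mod 823), base 4 does not prove 823 composite.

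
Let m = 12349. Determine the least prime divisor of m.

12349 is odd.
Digit sum 19, not divisible by 3.
Ends in 9: not divisible by 5.
7: 12349 = 7·1764 + 1
11: 12349 = 11·1122 + 7
13: 12349 = 13·949 + 12
17: 12349 = 17·726 + 7
19: 12349 = 19·649 + 18
23: 12349 = 23·536 + 21
29: 12349 = 29·425 + 24
31: 12349 = 31·398 + 11
37: 12349 = 37·333 + 28
41: 12349 = 41·301 + 8
43: 12349 = 43·287 + 8
47: 12349 = 47·262 + 35
53: 12349 = 53·233

53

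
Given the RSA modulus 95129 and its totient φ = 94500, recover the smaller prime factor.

φ(n) = (p−1)(q−1) = n − (p+q) + 1, so p + q = 95129 − 94500 + 1 = 630.
p and q are the roots of t² − 630t + 95129 = 0.
Discriminant: 630² − 4·95129 = 396900 − 380516 = 16384; √16384 = 128.
q = (630 − 128)/2 = 251, p = (630 + 128)/2 = 379.
Check: 251 · 379 = 95129.

251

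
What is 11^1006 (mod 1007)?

11^1 ≡ 11 (mod 1007)
11^2 ≡ 11^2 = 121 ≡ 121 (mod 1007)
11^4 ≡ 121^2 = 14641 ≡ 543 (mod 1007)
11^8 ≡ 543^2 = 294849 ≡ 805 (mod 1007)
11^16 ≡ 805^2 = 648025 ≡ 524 (mod 1007)
11^32 ≡ 524^2 = 274576 ≡ 672 (mod 1007)
11^64 ≡ 672^2 = 451584 ≡ 448 (mod 1007)
11^128 ≡ 448^2 = 200704 ≡ 311 (mod 1007)
11^256 ≡ 311^2 = 96721 ≡ 49 (mod 1007)
11^512 ≡ 49^2 = 2401 ≡ 387 (mod 1007)
1006 = 512 + 256 + 128 + 64 + 32 + 8 + 4 + 2 in binary powers of 2.
So 11^1006 ≡ 387 · 49 · 311 · 448 · 672 · 805 · 543 · 121 ≡ 334 (mod 1007).
Since 334 ≠ 1, base 11 is a Fermat witness: 1007 is composite.

334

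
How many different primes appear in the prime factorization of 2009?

2

2009 = 7^2 · 41
2009 = 7^2 · 41, which has 2 distinct prime factors.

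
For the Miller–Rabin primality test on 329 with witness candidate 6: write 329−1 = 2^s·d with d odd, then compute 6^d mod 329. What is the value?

244

329 − 1 = 328 = 2^3 · 41, so d = 41.
6^1 ≡ 6 (mod 329)
6^2 ≡ 6^2 = 36 ≡ 36 (mod 329)
6^4 ≡ 36^2 = 1296 ≡ 309 (mod 329)
6^8 ≡ 309^2 = 95481 ≡ 71 (mod 329)
6^16 ≡ 71^2 = 5041 ≡ 106 (mod 329)
6^32 ≡ 106^2 = 11236 ≡ 50 (mod 329)
41 = 32 + 8 + 1 in binary powers of 2.
So 6^41 ≡ 50 · 71 · 6 ≡ 244 (mod 329).
Squaring chain: 244 → 316 → 169; never reaches −1, so base 6 is a Miller–Rabin witness that 329 is composite.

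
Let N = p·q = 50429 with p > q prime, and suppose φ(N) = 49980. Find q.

φ(n) = (p−1)(q−1) = n − (p+q) + 1, so p + q = 50429 − 49980 + 1 = 450.
p and q are the roots of t² − 450t + 50429 = 0.
Discriminant: 450² − 4·50429 = 202500 − 201716 = 784; √784 = 28.
q = (450 − 28)/2 = 211, p = (450 + 28)/2 = 239.
Check: 211 · 239 = 50429.

211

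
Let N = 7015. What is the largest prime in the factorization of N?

7015 = 5 · 1403
1403 = 23 · 61
61 is prime.
So 7015 = 5 · 23 · 61; the largest prime factor is 61.

61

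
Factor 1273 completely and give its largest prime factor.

1273 = 19 · 67
67 is prime.
So 1273 = 19 · 67; the largest prime factor is 67.

67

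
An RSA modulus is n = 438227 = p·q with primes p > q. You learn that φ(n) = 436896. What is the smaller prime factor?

593

φ(n) = (p−1)(q−1) = n − (p+q) + 1, so p + q = 438227 − 436896 + 1 = 1332.
p and q are the roots of t² − 1332t + 438227 = 0.
Discriminant: 1332² − 4·438227 = 1774224 − 1752908 = 21316; √21316 = 146.
q = (1332 − 146)/2 = 593, p = (1332 + 146)/2 = 739.
Check: 593 · 739 = 438227.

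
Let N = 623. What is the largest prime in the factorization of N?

623 = 7 · 89
89 is prime.
So 623 = 7 · 89; the largest prime factor is 89.

89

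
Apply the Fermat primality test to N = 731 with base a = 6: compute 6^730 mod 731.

49

6^1 ≡ 6 (mod 731)
6^2 ≡ 6^2 = 36 ≡ 36 (mod 731)
6^4 ≡ 36^2 = 1296 ≡ 565 (mod 731)
6^8 ≡ 565^2 = 319225 ≡ 509 (mod 731)
6^16 ≡ 509^2 = 259081 ≡ 307 (mod 731)
6^32 ≡ 307^2 = 94249 ≡ 681 (mod 731)
6^64 ≡ 681^2 = 463761 ≡ 307 (mod 731)
6^128 ≡ 307^2 = 94249 ≡ 681 (mod 731)
6^256 ≡ 681^2 = 463761 ≡ 307 (mod 731)
6^512 ≡ 307^2 = 94249 ≡ 681 (mod 731)
730 = 512 + 128 + 64 + 16 + 8 + 2 in binary powers of 2.
So 6^730 ≡ 681 · 681 · 307 · 307 · 509 · 36 ≡ 49 (mod 731).
Since 49 ≠ 1, base 6 is a Fermat witness: 731 is composite.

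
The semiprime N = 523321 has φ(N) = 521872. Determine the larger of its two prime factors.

φ(n) = (p−1)(q−1) = n − (p+q) + 1, so p + q = 523321 − 521872 + 1 = 1450.
p and q are the roots of t² − 1450t + 523321 = 0.
Discriminant: 1450² − 4·523321 = 2102500 − 2093284 = 9216; √9216 = 96.
q = (1450 − 96)/2 = 677, p = (1450 + 96)/2 = 773.
Check: 677 · 773 = 523321.

773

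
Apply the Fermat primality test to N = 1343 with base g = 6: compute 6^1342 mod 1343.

6^1 ≡ 6 (mod 1343)
6^2 ≡ 6^2 = 36 ≡ 36 (mod 1343)
6^4 ≡ 36^2 = 1296 ≡ 1296 (mod 1343)
6^8 ≡ 1296^2 = 1679616 ≡ 866 (mod 1343)
6^16 ≡ 866^2 = 749956 ≡ 562 (mod 1343)
6^32 ≡ 562^2 = 315844 ≡ 239 (mod 1343)
6^64 ≡ 239^2 = 57121 ≡ 715 (mod 1343)
6^128 ≡ 715^2 = 511225 ≡ 885 (mod 1343)
6^256 ≡ 885^2 = 783225 ≡ 256 (mod 1343)
6^512 ≡ 256^2 = 65536 ≡ 1072 (mod 1343)
6^1024 ≡ 1072^2 = 1149184 ≡ 919 (mod 1343)
1342 = 1024 + 256 + 32 + 16 + 8 + 4 + 2 in binary powers of 2.
So 6^1342 ≡ 919 · 256 · 239 · 562 · 866 · 1296 · 36 ≡ 9 (mod 1343).
Since 9 ≠ 1, base 6 is a Fermat witness: 1343 is composite.

9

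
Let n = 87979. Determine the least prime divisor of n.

87979 is odd.
Digit sum 40, not divisible by 3.
Ends in 9: not divisible by 5.
7: 87979 = 7·12568 + 3
11: 87979 = 11·7998 + 1
13: 87979 = 13·6767 + 8
17: 87979 = 17·5175 + 4
19: 87979 = 19·4630 + 9
23: 87979 = 23·3825 + 4
29: 87979 = 29·3033 + 22
31: 87979 = 31·2838 + 1
37: 87979 = 37·2377 + 30
41: 87979 = 41·2145 + 34
43: 87979 = 43·2046 + 1
47: 87979 = 47·1871 + 42
53: 87979 = 53·1659 + 52
59: 87979 = 59·1491 + 10
61: 87979 = 61·1442 + 17
67: 87979 = 67·1313 + 8
71: 87979 = 71·1239 + 10
73: 87979 = 73·1205 + 14
79: 87979 = 79·1113 + 52
83: 87979 = 83·1059 + 82
89: 87979 = 89·988 + 47
97: 87979 = 97·907

97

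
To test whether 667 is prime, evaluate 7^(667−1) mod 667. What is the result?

326

7^1 ≡ 7 (mod 667)
7^2 ≡ 7^2 = 49 ≡ 49 (mod 667)
7^4 ≡ 49^2 = 2401 ≡ 400 (mod 667)
7^8 ≡ 400^2 = 160000 ≡ 587 (mod 667)
7^16 ≡ 587^2 = 344569 ≡ 397 (mod 667)
7^32 ≡ 397^2 = 157609 ≡ 197 (mod 667)
7^64 ≡ 197^2 = 38809 ≡ 123 (mod 667)
7^128 ≡ 123^2 = 15129 ≡ 455 (mod 667)
7^256 ≡ 455^2 = 207025 ≡ 255 (mod 667)
7^512 ≡ 255^2 = 65025 ≡ 326 (mod 667)
666 = 512 + 128 + 16 + 8 + 2 in binary powers of 2.
So 7^666 ≡ 326 · 455 · 397 · 587 · 49 ≡ 326 (mod 667).
Since 326 ≠ 1, base 7 is a Fermat witness: 667 is composite.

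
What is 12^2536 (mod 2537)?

196

12^1 ≡ 12 (mod 2537)
12^2 ≡ 12^2 = 144 ≡ 144 (mod 2537)
12^4 ≡ 144^2 = 20736 ≡ 440 (mod 2537)
12^8 ≡ 440^2 = 193600 ≡ 788 (mod 2537)
12^16 ≡ 788^2 = 620944 ≡ 1916 (mod 2537)
12^32 ≡ 1916^2 = 3671056 ≡ 17 (mod 2537)
12^64 ≡ 17^2 = 289 ≡ 289 (mod 2537)
12^128 ≡ 289^2 = 83521 ≡ 2337 (mod 2537)
12^256 ≡ 2337^2 = 5461569 ≡ 1945 (mod 2537)
12^512 ≡ 1945^2 = 3783025 ≡ 358 (mod 2537)
12^1024 ≡ 358^2 = 128164 ≡ 1314 (mod 2537)
12^2048 ≡ 1314^2 = 1726596 ≡ 1436 (mod 2537)
2536 = 2048 + 256 + 128 + 64 + 32 + 8 in binary powers of 2.
So 12^2536 ≡ 1436 · 1945 · 2337 · 289 · 17 · 788 ≡ 196 (mod 2537).
Since 196 ≠ 1, base 12 is a Fermat witness: 2537 is composite.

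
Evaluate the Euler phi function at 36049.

32016

Factor: 36049 = 13 · 47 · 59.
φ(36049) = (13−1) · (47−1) · (59−1) = 12 · 46 · 58 = 32016.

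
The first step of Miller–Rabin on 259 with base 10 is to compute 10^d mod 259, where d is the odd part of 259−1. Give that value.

259 − 1 = 258 = 2^1 · 129, so d = 129.
10^1 ≡ 10 (mod 259)
10^2 ≡ 10^2 = 100 ≡ 100 (mod 259)
10^4 ≡ 100^2 = 10000 ≡ 158 (mod 259)
10^8 ≡ 158^2 = 24964 ≡ 100 (mod 259)
10^16 ≡ 100^2 = 10000 ≡ 158 (mod 259)
10^32 ≡ 158^2 = 24964 ≡ 100 (mod 259)
10^64 ≡ 100^2 = 10000 ≡ 158 (mod 259)
10^128 ≡ 158^2 = 24964 ≡ 100 (mod 259)
129 = 128 + 1 in binary powers of 2.
So 10^129 ≡ 100 · 10 ≡ 223 (mod 259).
Squaring chain: 223; never reaches −1, so base 10 is a Miller–Rabin witness that 259 is composite.

223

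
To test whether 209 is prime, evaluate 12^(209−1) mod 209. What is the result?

12^1 ≡ 12 (mod 209)
12^2 ≡ 12^2 = 144 ≡ 144 (mod 209)
12^4 ≡ 144^2 = 20736 ≡ 45 (mod 209)
12^8 ≡ 45^2 = 2025 ≡ 144 (mod 209)
12^16 ≡ 144^2 = 20736 ≡ 45 (mod 209)
12^32 ≡ 45^2 = 2025 ≡ 144 (mod 209)
12^64 ≡ 144^2 = 20736 ≡ 45 (mod 209)
12^128 ≡ 45^2 = 2025 ≡ 144 (mod 209)
208 = 128 + 64 + 16 in binary powers of 2.
So 12^208 ≡ 144 · 45 · 45 ≡ 45 (mod 209).
Since 45 ≠ 1, base 12 is a Fermat witness: 209 is composite.

45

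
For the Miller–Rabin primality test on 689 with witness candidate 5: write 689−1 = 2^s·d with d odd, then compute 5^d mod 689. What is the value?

359

689 − 1 = 688 = 2^4 · 43, so d = 43.
5^1 ≡ 5 (mod 689)
5^2 ≡ 5^2 = 25 ≡ 25 (mod 689)
5^4 ≡ 25^2 = 625 ≡ 625 (mod 689)
5^8 ≡ 625^2 = 390625 ≡ 651 (mod 689)
5^16 ≡ 651^2 = 423801 ≡ 66 (mod 689)
5^32 ≡ 66^2 = 4356 ≡ 222 (mod 689)
43 = 32 + 8 + 2 + 1 in binary powers of 2.
So 5^43 ≡ 222 · 651 · 25 · 5 ≡ 359 (mod 689).
Squaring chain: 359 → 38 → 66 → 222; never reaches −1, so base 5 is a Miller–Rabin witness that 689 is composite.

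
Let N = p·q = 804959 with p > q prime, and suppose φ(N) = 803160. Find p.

φ(n) = (p−1)(q−1) = n − (p+q) + 1, so p + q = 804959 − 803160 + 1 = 1800.
p and q are the roots of t² − 1800t + 804959 = 0.
Discriminant: 1800² − 4·804959 = 3240000 − 3219836 = 20164; √20164 = 142.
q = (1800 − 142)/2 = 829, p = (1800 + 142)/2 = 971.
Check: 829 · 971 = 804959.

971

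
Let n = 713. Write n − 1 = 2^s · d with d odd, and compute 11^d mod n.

172

713 − 1 = 712 = 2^3 · 89, so d = 89.
11^1 ≡ 11 (mod 713)
11^2 ≡ 11^2 = 121 ≡ 121 (mod 713)
11^4 ≡ 121^2 = 14641 ≡ 381 (mod 713)
11^8 ≡ 381^2 = 145161 ≡ 422 (mod 713)
11^16 ≡ 422^2 = 178084 ≡ 547 (mod 713)
11^32 ≡ 547^2 = 299209 ≡ 462 (mod 713)
11^64 ≡ 462^2 = 213444 ≡ 257 (mod 713)
89 = 64 + 16 + 8 + 1 in binary powers of 2.
So 11^89 ≡ 257 · 547 · 422 · 11 ≡ 172 (mod 713).
Squaring chain: 172 → 351 → 565; never reaches −1, so base 11 is a Miller–Rabin witness that 713 is composite.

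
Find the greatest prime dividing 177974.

73

177974 = 2 · 88987
88987 = 23 · 3869
3869 = 53 · 73
73 is prime.
So 177974 = 2 · 23 · 53 · 73; the largest prime factor is 73.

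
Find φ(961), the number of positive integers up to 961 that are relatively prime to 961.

930

Factor: 961 = 31^2.
φ(961) = 31^1·(31−1) = 930.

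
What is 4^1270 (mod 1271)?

4^1 ≡ 4 (mod 1271)
4^2 ≡ 4^2 = 16 ≡ 16 (mod 1271)
4^4 ≡ 16^2 = 256 ≡ 256 (mod 1271)
4^8 ≡ 256^2 = 65536 ≡ 715 (mod 1271)
4^16 ≡ 715^2 = 511225 ≡ 283 (mod 1271)
4^32 ≡ 283^2 = 80089 ≡ 16 (mod 1271)
4^64 ≡ 16^2 = 256 ≡ 256 (mod 1271)
4^128 ≡ 256^2 = 65536 ≡ 715 (mod 1271)
4^256 ≡ 715^2 = 511225 ≡ 283 (mod 1271)
4^512 ≡ 283^2 = 80089 ≡ 16 (mod 1271)
4^1024 ≡ 16^2 = 256 ≡ 256 (mod 1271)
1270 = 1024 + 128 + 64 + 32 + 16 + 4 + 2 in binary powers of 2.
So 4^1270 ≡ 256 · 715 · 256 · 16 · 283 · 256 · 16 ≡ 1 (mod 1271).
Since the result is 1, base 4 gives no evidence that 1271 is composite.

1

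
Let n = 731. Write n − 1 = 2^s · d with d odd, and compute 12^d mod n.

731 − 1 = 730 = 2^1 · 365, so d = 365.
12^1 ≡ 12 (mod 731)
12^2 ≡ 12^2 = 144 ≡ 144 (mod 731)
12^4 ≡ 144^2 = 20736 ≡ 268 (mod 731)
12^8 ≡ 268^2 = 71824 ≡ 186 (mod 731)
12^16 ≡ 186^2 = 34596 ≡ 239 (mod 731)
12^32 ≡ 239^2 = 57121 ≡ 103 (mod 731)
12^64 ≡ 103^2 = 10609 ≡ 375 (mod 731)
12^128 ≡ 375^2 = 140625 ≡ 273 (mod 731)
12^256 ≡ 273^2 = 74529 ≡ 698 (mod 731)
365 = 256 + 64 + 32 + 8 + 4 + 1 in binary powers of 2.
So 12^365 ≡ 698 · 375 · 103 · 186 · 268 · 12 ≡ 201 (mod 731).
Squaring chain: 201; never reaches −1, so base 12 is a Miller–Rabin witness that 731 is composite.

201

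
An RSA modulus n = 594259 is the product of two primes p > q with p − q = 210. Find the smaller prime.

673

Since p = q + 210, we have 594259 = q(q + 210), so q² + 210q − 594259 = 0.
Discriminant: 210² + 4·594259 = 44100 + 2377036 = 2421136; √2421136 = 1556.
q = (−210 + 1556)/2 = 673, and p = q + 210 = 883.
Check: 673 · 883 = 594259.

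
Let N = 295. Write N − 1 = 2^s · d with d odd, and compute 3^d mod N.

127

295 − 1 = 294 = 2^1 · 147, so d = 147.
3^1 ≡ 3 (mod 295)
3^2 ≡ 3^2 = 9 ≡ 9 (mod 295)
3^4 ≡ 9^2 = 81 ≡ 81 (mod 295)
3^8 ≡ 81^2 = 6561 ≡ 71 (mod 295)
3^16 ≡ 71^2 = 5041 ≡ 26 (mod 295)
3^32 ≡ 26^2 = 676 ≡ 86 (mod 295)
3^64 ≡ 86^2 = 7396 ≡ 21 (mod 295)
3^128 ≡ 21^2 = 441 ≡ 146 (mod 295)
147 = 128 + 16 + 2 + 1 in binary powers of 2.
So 3^147 ≡ 146 · 26 · 9 · 3 ≡ 127 (mod 295).
Squaring chain: 127; never reaches −1, so base 3 is a Miller–Rabin witness that 295 is composite.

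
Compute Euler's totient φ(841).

Factor: 841 = 29^2.
φ(841) = 29^1·(29−1) = 812.

812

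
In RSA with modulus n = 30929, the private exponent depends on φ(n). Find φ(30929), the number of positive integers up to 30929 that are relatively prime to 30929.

30576

Factor: 30929 = 157 · 197.
φ(30929) = (157−1) · (197−1) = 156 · 196 = 30576.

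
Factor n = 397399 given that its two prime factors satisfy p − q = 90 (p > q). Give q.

Since p = q + 90, we have 397399 = q(q + 90), so q² + 90q − 397399 = 0.
Discriminant: 90² + 4·397399 = 8100 + 1589596 = 1597696; √1597696 = 1264.
q = (−90 + 1264)/2 = 587, and p = q + 90 = 677.
Check: 587 · 677 = 397399.

587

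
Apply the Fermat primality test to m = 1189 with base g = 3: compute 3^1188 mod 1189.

1147

3^1 ≡ 3 (mod 1189)
3^2 ≡ 3^2 = 9 ≡ 9 (mod 1189)
3^4 ≡ 9^2 = 81 ≡ 81 (mod 1189)
3^8 ≡ 81^2 = 6561 ≡ 616 (mod 1189)
3^16 ≡ 616^2 = 379456 ≡ 165 (mod 1189)
3^32 ≡ 165^2 = 27225 ≡ 1067 (mod 1189)
3^64 ≡ 1067^2 = 1138489 ≡ 616 (mod 1189)
3^128 ≡ 616^2 = 379456 ≡ 165 (mod 1189)
3^256 ≡ 165^2 = 27225 ≡ 1067 (mod 1189)
3^512 ≡ 1067^2 = 1138489 ≡ 616 (mod 1189)
3^1024 ≡ 616^2 = 379456 ≡ 165 (mod 1189)
1188 = 1024 + 128 + 32 + 4 in binary powers of 2.
So 3^1188 ≡ 165 · 165 · 1067 · 81 ≡ 1147 (mod 1189).
Since 1147 ≠ 1, base 3 is a Fermat witness: 1189 is composite.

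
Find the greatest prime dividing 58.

58 = 2 · 29
29 is prime.
So 58 = 2 · 29; the largest prime factor is 29.

29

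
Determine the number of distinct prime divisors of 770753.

3

770753 = 23^2 · 1457
1457 = 31 · 47
770753 = 23^2 · 31 · 47, which has 3 distinct prime factors.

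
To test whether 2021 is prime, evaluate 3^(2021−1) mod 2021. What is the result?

253

3^1 ≡ 3 (mod 2021)
3^2 ≡ 3^2 = 9 ≡ 9 (mod 2021)
3^4 ≡ 9^2 = 81 ≡ 81 (mod 2021)
3^8 ≡ 81^2 = 6561 ≡ 498 (mod 2021)
3^16 ≡ 498^2 = 248004 ≡ 1442 (mod 2021)
3^32 ≡ 1442^2 = 2079364 ≡ 1776 (mod 2021)
3^64 ≡ 1776^2 = 3154176 ≡ 1416 (mod 2021)
3^128 ≡ 1416^2 = 2005056 ≡ 224 (mod 2021)
3^256 ≡ 224^2 = 50176 ≡ 1672 (mod 2021)
3^512 ≡ 1672^2 = 2795584 ≡ 541 (mod 2021)
3^1024 ≡ 541^2 = 292681 ≡ 1657 (mod 2021)
2020 = 1024 + 512 + 256 + 128 + 64 + 32 + 4 in binary powers of 2.
So 3^2020 ≡ 1657 · 541 · 1672 · 224 · 1416 · 1776 · 81 ≡ 253 (mod 2021).
Since 253 ≠ 1, base 3 is a Fermat witness: 2021 is composite.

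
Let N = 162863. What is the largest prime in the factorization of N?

97

162863 = 23 · 7081
7081 = 73 · 97
97 is prime.
So 162863 = 23 · 73 · 97; the largest prime factor is 97.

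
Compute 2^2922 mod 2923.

2^1 ≡ 2 (mod 2923)
2^2 ≡ 2^2 = 4 ≡ 4 (mod 2923)
2^4 ≡ 4^2 = 16 ≡ 16 (mod 2923)
2^8 ≡ 16^2 = 256 ≡ 256 (mod 2923)
2^16 ≡ 256^2 = 65536 ≡ 1230 (mod 2923)
2^32 ≡ 1230^2 = 1512900 ≡ 1709 (mod 2923)
2^64 ≡ 1709^2 = 2920681 ≡ 604 (mod 2923)
2^128 ≡ 604^2 = 364816 ≡ 2364 (mod 2923)
2^256 ≡ 2364^2 = 5588496 ≡ 2643 (mod 2923)
2^512 ≡ 2643^2 = 6985449 ≡ 2402 (mod 2923)
2^1024 ≡ 2402^2 = 5769604 ≡ 2525 (mod 2923)
2^2048 ≡ 2525^2 = 6375625 ≡ 562 (mod 2923)
2922 = 2048 + 512 + 256 + 64 + 32 + 8 + 2 in binary powers of 2.
So 2^2922 ≡ 562 · 2402 · 2643 · 604 · 1709 · 256 · 4 ≡ 2617 (mod 2923).
Since 2617 ≠ 1, base 2 is a Fermat witness: 2923 is composite.

2617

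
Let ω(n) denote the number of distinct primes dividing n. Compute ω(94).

2

94 = 2 · 47
94 = 2 · 47, which has 2 distinct prime factors.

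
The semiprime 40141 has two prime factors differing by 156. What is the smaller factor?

Since p = q + 156, we have 40141 = q(q + 156), so q² + 156q − 40141 = 0.
Discriminant: 156² + 4·40141 = 24336 + 160564 = 184900; √184900 = 430.
q = (−156 + 430)/2 = 137, and p = q + 156 = 293.
Check: 137 · 293 = 40141.

137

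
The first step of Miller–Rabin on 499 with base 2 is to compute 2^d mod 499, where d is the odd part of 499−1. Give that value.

498

499 − 1 = 498 = 2^1 · 249, so d = 249.
2^1 ≡ 2 (mod 499)
2^2 ≡ 2^2 = 4 ≡ 4 (mod 499)
2^4 ≡ 4^2 = 16 ≡ 16 (mod 499)
2^8 ≡ 16^2 = 256 ≡ 256 (mod 499)
2^16 ≡ 256^2 = 65536 ≡ 167 (mod 499)
2^32 ≡ 167^2 = 27889 ≡ 444 (mod 499)
2^64 ≡ 444^2 = 197136 ≡ 31 (mod 499)
2^128 ≡ 31^2 = 961 ≡ 462 (mod 499)
249 = 128 + 64 + 32 + 16 + 8 + 1 in binary powers of 2.
So 2^249 ≡ 462 · 31 · 444 · 167 · 256 · 2 ≡ 498 (mod 499).
Since 2^d ≡ 498 (mod 499), base 2 does not prove 499 composite.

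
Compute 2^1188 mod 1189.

2^1 ≡ 2 (mod 1189)
2^2 ≡ 2^2 = 4 ≡ 4 (mod 1189)
2^4 ≡ 4^2 = 16 ≡ 16 (mod 1189)
2^8 ≡ 16^2 = 256 ≡ 256 (mod 1189)
2^16 ≡ 256^2 = 65536 ≡ 141 (mod 1189)
2^32 ≡ 141^2 = 19881 ≡ 857 (mod 1189)
2^64 ≡ 857^2 = 734449 ≡ 836 (mod 1189)
2^128 ≡ 836^2 = 698896 ≡ 953 (mod 1189)
2^256 ≡ 953^2 = 908209 ≡ 1002 (mod 1189)
2^512 ≡ 1002^2 = 1004004 ≡ 488 (mod 1189)
2^1024 ≡ 488^2 = 238144 ≡ 344 (mod 1189)
1188 = 1024 + 128 + 32 + 4 in binary powers of 2.
So 2^1188 ≡ 344 · 953 · 857 · 16 ≡ 297 (mod 1189).
Since 297 ≠ 1, base 2 is a Fermat witness: 1189 is composite.

297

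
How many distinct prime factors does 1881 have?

3

1881 = 3^2 · 209
209 = 11 · 19
1881 = 3^2 · 11 · 19, which has 3 distinct prime factors.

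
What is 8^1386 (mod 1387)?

1

8^1 ≡ 8 (mod 1387)
8^2 ≡ 8^2 = 64 ≡ 64 (mod 1387)
8^4 ≡ 64^2 = 4096 ≡ 1322 (mod 1387)
8^8 ≡ 1322^2 = 1747684 ≡ 64 (mod 1387)
8^16 ≡ 64^2 = 4096 ≡ 1322 (mod 1387)
8^32 ≡ 1322^2 = 1747684 ≡ 64 (mod 1387)
8^64 ≡ 64^2 = 4096 ≡ 1322 (mod 1387)
8^128 ≡ 1322^2 = 1747684 ≡ 64 (mod 1387)
8^256 ≡ 64^2 = 4096 ≡ 1322 (mod 1387)
8^512 ≡ 1322^2 = 1747684 ≡ 64 (mod 1387)
8^1024 ≡ 64^2 = 4096 ≡ 1322 (mod 1387)
1386 = 1024 + 256 + 64 + 32 + 8 + 2 in binary powers of 2.
So 8^1386 ≡ 1322 · 1322 · 1322 · 64 · 64 · 64 ≡ 1 (mod 1387).
Since the result is 1, base 8 gives no evidence that 1387 is composite.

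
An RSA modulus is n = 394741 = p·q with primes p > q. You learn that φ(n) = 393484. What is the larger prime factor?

φ(n) = (p−1)(q−1) = n − (p+q) + 1, so p + q = 394741 − 393484 + 1 = 1258.
p and q are the roots of t² − 1258t + 394741 = 0.
Discriminant: 1258² − 4·394741 = 1582564 − 1578964 = 3600; √3600 = 60.
q = (1258 − 60)/2 = 599, p = (1258 + 60)/2 = 659.
Check: 599 · 659 = 394741.

659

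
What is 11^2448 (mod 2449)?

2141

11^1 ≡ 11 (mod 2449)
11^2 ≡ 11^2 = 121 ≡ 121 (mod 2449)
11^4 ≡ 121^2 = 14641 ≡ 2396 (mod 2449)
11^8 ≡ 2396^2 = 5740816 ≡ 360 (mod 2449)
11^16 ≡ 360^2 = 129600 ≡ 2252 (mod 2449)
11^32 ≡ 2252^2 = 5071504 ≡ 2074 (mod 2449)
11^64 ≡ 2074^2 = 4301476 ≡ 1032 (mod 2449)
11^128 ≡ 1032^2 = 1065024 ≡ 2158 (mod 2449)
11^256 ≡ 2158^2 = 4656964 ≡ 1415 (mod 2449)
11^512 ≡ 1415^2 = 2002225 ≡ 1392 (mod 2449)
11^1024 ≡ 1392^2 = 1937664 ≡ 505 (mod 2449)
11^2048 ≡ 505^2 = 255025 ≡ 329 (mod 2449)
2448 = 2048 + 256 + 128 + 16 in binary powers of 2.
So 11^2448 ≡ 329 · 1415 · 2158 · 2252 ≡ 2141 (mod 2449).
Since 2141 ≠ 1, base 11 is a Fermat witness: 2449 is composite.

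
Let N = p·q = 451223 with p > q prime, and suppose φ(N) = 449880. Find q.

φ(n) = (p−1)(q−1) = n − (p+q) + 1, so p + q = 451223 − 449880 + 1 = 1344.
p and q are the roots of t² − 1344t + 451223 = 0.
Discriminant: 1344² − 4·451223 = 1806336 − 1804892 = 1444; √1444 = 38.
q = (1344 − 38)/2 = 653, p = (1344 + 38)/2 = 691.
Check: 653 · 691 = 451223.

653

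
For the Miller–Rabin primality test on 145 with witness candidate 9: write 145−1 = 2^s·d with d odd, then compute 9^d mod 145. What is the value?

145 − 1 = 144 = 2^4 · 9, so d = 9.
9^1 ≡ 9 (mod 145)
9^2 ≡ 9^2 = 81 ≡ 81 (mod 145)
9^4 ≡ 81^2 = 6561 ≡ 36 (mod 145)
9^8 ≡ 36^2 = 1296 ≡ 136 (mod 145)
9 = 8 + 1 in binary powers of 2.
So 9^9 ≡ 136 · 9 ≡ 64 (mod 145).
Squaring chain: 64 → 36 → 136 → 81; never reaches −1, so base 9 is a Miller–Rabin witness that 145 is composite.

64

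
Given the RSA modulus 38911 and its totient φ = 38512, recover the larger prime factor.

233

φ(n) = (p−1)(q−1) = n − (p+q) + 1, so p + q = 38911 − 38512 + 1 = 400.
p and q are the roots of t² − 400t + 38911 = 0.
Discriminant: 400² − 4·38911 = 160000 − 155644 = 4356; √4356 = 66.
q = (400 − 66)/2 = 167, p = (400 + 66)/2 = 233.
Check: 167 · 233 = 38911.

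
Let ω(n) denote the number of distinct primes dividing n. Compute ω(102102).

6

102102 = 2 · 51051
51051 = 3 · 17017
17017 = 7 · 2431
2431 = 11 · 221
221 = 13 · 17
102102 = 2 · 3 · 7 · 11 · 13 · 17, which has 6 distinct prime factors.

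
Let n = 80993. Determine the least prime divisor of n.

80993 is odd.
Digit sum 29, not divisible by 3.
Ends in 3: not divisible by 5.
7: 80993 = 7·11570 + 3
11: 80993 = 11·7363

11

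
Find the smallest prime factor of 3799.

29

3799 is odd.
Digit sum 28, not divisible by 3.
Ends in 9: not divisible by 5.
7: 3799 = 7·542 + 5
11: 3799 = 11·345 + 4
13: 3799 = 13·292 + 3
17: 3799 = 17·223 + 8
19: 3799 = 19·199 + 18
23: 3799 = 23·165 + 4
29: 3799 = 29·131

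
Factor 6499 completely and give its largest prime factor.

97

6499 = 67 · 97
97 is prime.
So 6499 = 67 · 97; the largest prime factor is 97.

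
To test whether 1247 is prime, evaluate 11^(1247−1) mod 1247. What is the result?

173

11^1 ≡ 11 (mod 1247)
11^2 ≡ 11^2 = 121 ≡ 121 (mod 1247)
11^4 ≡ 121^2 = 14641 ≡ 924 (mod 1247)
11^8 ≡ 924^2 = 853776 ≡ 828 (mod 1247)
11^16 ≡ 828^2 = 685584 ≡ 981 (mod 1247)
11^32 ≡ 981^2 = 962361 ≡ 924 (mod 1247)
11^64 ≡ 924^2 = 853776 ≡ 828 (mod 1247)
11^128 ≡ 828^2 = 685584 ≡ 981 (mod 1247)
11^256 ≡ 981^2 = 962361 ≡ 924 (mod 1247)
11^512 ≡ 924^2 = 853776 ≡ 828 (mod 1247)
11^1024 ≡ 828^2 = 685584 ≡ 981 (mod 1247)
1246 = 1024 + 128 + 64 + 16 + 8 + 4 + 2 in binary powers of 2.
So 11^1246 ≡ 981 · 981 · 828 · 981 · 828 · 924 · 121 ≡ 173 (mod 1247).
Since 173 ≠ 1, base 11 is a Fermat witness: 1247 is composite.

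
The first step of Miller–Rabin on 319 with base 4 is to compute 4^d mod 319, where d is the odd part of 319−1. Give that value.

212

319 − 1 = 318 = 2^1 · 159, so d = 159.
4^1 ≡ 4 (mod 319)
4^2 ≡ 4^2 = 16 ≡ 16 (mod 319)
4^4 ≡ 16^2 = 256 ≡ 256 (mod 319)
4^8 ≡ 256^2 = 65536 ≡ 141 (mod 319)
4^16 ≡ 141^2 = 19881 ≡ 103 (mod 319)
4^32 ≡ 103^2 = 10609 ≡ 82 (mod 319)
4^64 ≡ 82^2 = 6724 ≡ 25 (mod 319)
4^128 ≡ 25^2 = 625 ≡ 306 (mod 319)
159 = 128 + 16 + 8 + 4 + 2 + 1 in binary powers of 2.
So 4^159 ≡ 306 · 103 · 141 · 256 · 16 · 4 ≡ 212 (mod 319).
Squaring chain: 212; never reaches −1, so base 4 is a Miller–Rabin witness that 319 is composite.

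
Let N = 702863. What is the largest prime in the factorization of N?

702863 = 7 · 100409
100409 = 31 · 3239
3239 = 41 · 79
79 is prime.
So 702863 = 7 · 31 · 41 · 79; the largest prime factor is 79.

79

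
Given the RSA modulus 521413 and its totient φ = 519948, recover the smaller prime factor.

φ(n) = (p−1)(q−1) = n − (p+q) + 1, so p + q = 521413 − 519948 + 1 = 1466.
p and q are the roots of t² − 1466t + 521413 = 0.
Discriminant: 1466² − 4·521413 = 2149156 − 2085652 = 63504; √63504 = 252.
q = (1466 − 252)/2 = 607, p = (1466 + 252)/2 = 859.
Check: 607 · 859 = 521413.

607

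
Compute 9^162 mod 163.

1

9^1 ≡ 9 (mod 163)
9^2 ≡ 9^2 = 81 ≡ 81 (mod 163)
9^4 ≡ 81^2 = 6561 ≡ 41 (mod 163)
9^8 ≡ 41^2 = 1681 ≡ 51 (mod 163)
9^16 ≡ 51^2 = 2601 ≡ 156 (mod 163)
9^32 ≡ 156^2 = 24336 ≡ 49 (mod 163)
9^64 ≡ 49^2 = 2401 ≡ 119 (mod 163)
9^128 ≡ 119^2 = 14161 ≡ 143 (mod 163)
162 = 128 + 32 + 2 in binary powers of 2.
So 9^162 ≡ 143 · 49 · 81 ≡ 1 (mod 163).
Since the result is 1, base 9 gives no evidence that 163 is composite.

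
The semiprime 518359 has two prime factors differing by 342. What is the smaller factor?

569

Since p = q + 342, we have 518359 = q(q + 342), so q² + 342q − 518359 = 0.
Discriminant: 342² + 4·518359 = 116964 + 2073436 = 2190400; √2190400 = 1480.
q = (−342 + 1480)/2 = 569, and p = q + 342 = 911.
Check: 569 · 911 = 518359.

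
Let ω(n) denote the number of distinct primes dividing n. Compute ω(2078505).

2078505 = 3^2 · 230945
230945 = 5 · 46189
46189 = 11 · 4199
4199 = 13 · 323
323 = 17 · 19
2078505 = 3^2 · 5 · 11 · 13 · 17 · 19, which has 6 distinct prime factors.

6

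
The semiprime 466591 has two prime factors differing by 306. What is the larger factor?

853

Since p = q + 306, we have 466591 = q(q + 306), so q² + 306q − 466591 = 0.
Discriminant: 306² + 4·466591 = 93636 + 1866364 = 1960000; √1960000 = 1400.
q = (−306 + 1400)/2 = 547, and p = q + 306 = 853.
Check: 547 · 853 = 466591.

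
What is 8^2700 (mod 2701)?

1

8^1 ≡ 8 (mod 2701)
8^2 ≡ 8^2 = 64 ≡ 64 (mod 2701)
8^4 ≡ 64^2 = 4096 ≡ 1395 (mod 2701)
8^8 ≡ 1395^2 = 1946025 ≡ 1305 (mod 2701)
8^16 ≡ 1305^2 = 1703025 ≡ 1395 (mod 2701)
8^32 ≡ 1395^2 = 1946025 ≡ 1305 (mod 2701)
8^64 ≡ 1305^2 = 1703025 ≡ 1395 (mod 2701)
8^128 ≡ 1395^2 = 1946025 ≡ 1305 (mod 2701)
8^256 ≡ 1305^2 = 1703025 ≡ 1395 (mod 2701)
8^512 ≡ 1395^2 = 1946025 ≡ 1305 (mod 2701)
8^1024 ≡ 1305^2 = 1703025 ≡ 1395 (mod 2701)
8^2048 ≡ 1395^2 = 1946025 ≡ 1305 (mod 2701)
2700 = 2048 + 512 + 128 + 8 + 4 in binary powers of 2.
So 8^2700 ≡ 1305 · 1305 · 1305 · 1305 · 1395 ≡ 1 (mod 2701).
Since the result is 1, base 8 gives no evidence that 2701 is composite.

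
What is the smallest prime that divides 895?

5

895 is odd.
Digit sum 22, not divisible by 3.
Ends in 5: divisible by 5.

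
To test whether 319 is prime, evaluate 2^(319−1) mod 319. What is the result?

2^1 ≡ 2 (mod 319)
2^2 ≡ 2^2 = 4 ≡ 4 (mod 319)
2^4 ≡ 4^2 = 16 ≡ 16 (mod 319)
2^8 ≡ 16^2 = 256 ≡ 256 (mod 319)
2^16 ≡ 256^2 = 65536 ≡ 141 (mod 319)
2^32 ≡ 141^2 = 19881 ≡ 103 (mod 319)
2^64 ≡ 103^2 = 10609 ≡ 82 (mod 319)
2^128 ≡ 82^2 = 6724 ≡ 25 (mod 319)
2^256 ≡ 25^2 = 625 ≡ 306 (mod 319)
318 = 256 + 32 + 16 + 8 + 4 + 2 in binary powers of 2.
So 2^318 ≡ 306 · 103 · 141 · 256 · 16 · 4 ≡ 212 (mod 319).
Since 212 ≠ 1, base 2 is a Fermat witness: 319 is composite.

212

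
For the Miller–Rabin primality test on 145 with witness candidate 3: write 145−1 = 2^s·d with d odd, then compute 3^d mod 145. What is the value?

145 − 1 = 144 = 2^4 · 9, so d = 9.
3^1 ≡ 3 (mod 145)
3^2 ≡ 3^2 = 9 ≡ 9 (mod 145)
3^4 ≡ 9^2 = 81 ≡ 81 (mod 145)
3^8 ≡ 81^2 = 6561 ≡ 36 (mod 145)
9 = 8 + 1 in binary powers of 2.
So 3^9 ≡ 36 · 3 ≡ 108 (mod 145).
Squaring chain: 108 → 64 → 36 → 136; never reaches −1, so base 3 is a Miller–Rabin witness that 145 is composite.

108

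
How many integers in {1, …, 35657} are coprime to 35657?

Factor: 35657 = 181 · 197.
φ(35657) = (181−1) · (197−1) = 180 · 196 = 35280.

35280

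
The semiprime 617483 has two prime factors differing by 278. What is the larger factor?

Since p = q + 278, we have 617483 = q(q + 278), so q² + 278q − 617483 = 0.
Discriminant: 278² + 4·617483 = 77284 + 2469932 = 2547216; √2547216 = 1596.
q = (−278 + 1596)/2 = 659, and p = q + 278 = 937.
Check: 659 · 937 = 617483.

937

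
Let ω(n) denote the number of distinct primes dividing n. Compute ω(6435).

4

6435 = 3^2 · 715
715 = 5 · 143
143 = 11 · 13
6435 = 3^2 · 5 · 11 · 13, which has 4 distinct prime factors.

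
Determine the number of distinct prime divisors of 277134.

277134 = 2 · 138567
138567 = 3 · 46189
46189 = 11 · 4199
4199 = 13 · 323
323 = 17 · 19
277134 = 2 · 3 · 11 · 13 · 17 · 19, which has 6 distinct prime factors.

6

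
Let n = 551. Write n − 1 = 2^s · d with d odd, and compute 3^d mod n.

551 − 1 = 550 = 2^1 · 275, so d = 275.
3^1 ≡ 3 (mod 551)
3^2 ≡ 3^2 = 9 ≡ 9 (mod 551)
3^4 ≡ 9^2 = 81 ≡ 81 (mod 551)
3^8 ≡ 81^2 = 6561 ≡ 500 (mod 551)
3^16 ≡ 500^2 = 250000 ≡ 397 (mod 551)
3^32 ≡ 397^2 = 157609 ≡ 23 (mod 551)
3^64 ≡ 23^2 = 529 ≡ 529 (mod 551)
3^128 ≡ 529^2 = 279841 ≡ 484 (mod 551)
3^256 ≡ 484^2 = 234256 ≡ 81 (mod 551)
275 = 256 + 16 + 2 + 1 in binary powers of 2.
So 3^275 ≡ 81 · 397 · 9 · 3 ≡ 414 (mod 551).
Squaring chain: 414; never reaches −1, so base 3 is a Miller–Rabin witness that 551 is composite.

414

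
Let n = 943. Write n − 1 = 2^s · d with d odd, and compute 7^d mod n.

429

943 − 1 = 942 = 2^1 · 471, so d = 471.
7^1 ≡ 7 (mod 943)
7^2 ≡ 7^2 = 49 ≡ 49 (mod 943)
7^4 ≡ 49^2 = 2401 ≡ 515 (mod 943)
7^8 ≡ 515^2 = 265225 ≡ 242 (mod 943)
7^16 ≡ 242^2 = 58564 ≡ 98 (mod 943)
7^32 ≡ 98^2 = 9604 ≡ 174 (mod 943)
7^64 ≡ 174^2 = 30276 ≡ 100 (mod 943)
7^128 ≡ 100^2 = 10000 ≡ 570 (mod 943)
7^256 ≡ 570^2 = 324900 ≡ 508 (mod 943)
471 = 256 + 128 + 64 + 16 + 4 + 2 + 1 in binary powers of 2.
So 7^471 ≡ 508 · 570 · 100 · 98 · 515 · 49 · 7 ≡ 429 (mod 943).
Squaring chain: 429; never reaches −1, so base 7 is a Miller–Rabin witness that 943 is composite.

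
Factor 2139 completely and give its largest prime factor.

2139 = 3 · 713
713 = 23 · 31
31 is prime.
So 2139 = 3 · 23 · 31; the largest prime factor is 31.

31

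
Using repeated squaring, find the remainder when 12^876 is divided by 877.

1

12^1 ≡ 12 (mod 877)
12^2 ≡ 12^2 = 144 ≡ 144 (mod 877)
12^4 ≡ 144^2 = 20736 ≡ 565 (mod 877)
12^8 ≡ 565^2 = 319225 ≡ 874 (mod 877)
12^16 ≡ 874^2 = 763876 ≡ 9 (mod 877)
12^32 ≡ 9^2 = 81 ≡ 81 (mod 877)
12^64 ≡ 81^2 = 6561 ≡ 422 (mod 877)
12^128 ≡ 422^2 = 178084 ≡ 53 (mod 877)
12^256 ≡ 53^2 = 2809 ≡ 178 (mod 877)
12^512 ≡ 178^2 = 31684 ≡ 112 (mod 877)
876 = 512 + 256 + 64 + 32 + 8 + 4 in binary powers of 2.
So 12^876 ≡ 112 · 178 · 422 · 81 · 874 · 565 ≡ 1 (mod 877).
Since the result is 1, base 12 gives no evidence that 877 is composite.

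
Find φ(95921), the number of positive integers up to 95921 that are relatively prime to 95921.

Factor: 95921 = 7 · 71 · 193.
φ(95921) = (7−1) · (71−1) · (193−1) = 6 · 70 · 192 = 80640.

80640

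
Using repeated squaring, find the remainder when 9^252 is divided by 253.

9^1 ≡ 9 (mod 253)
9^2 ≡ 9^2 = 81 ≡ 81 (mod 253)
9^4 ≡ 81^2 = 6561 ≡ 236 (mod 253)
9^8 ≡ 236^2 = 55696 ≡ 36 (mod 253)
9^16 ≡ 36^2 = 1296 ≡ 31 (mod 253)
9^32 ≡ 31^2 = 961 ≡ 202 (mod 253)
9^64 ≡ 202^2 = 40804 ≡ 71 (mod 253)
9^128 ≡ 71^2 = 5041 ≡ 234 (mod 253)
252 = 128 + 64 + 32 + 16 + 8 + 4 in binary powers of 2.
So 9^252 ≡ 234 · 71 · 202 · 31 · 36 · 236 ≡ 202 (mod 253).
Since 202 ≠ 1, base 9 is a Fermat witness: 253 is composite.

202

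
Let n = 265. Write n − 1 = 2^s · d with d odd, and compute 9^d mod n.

265 − 1 = 264 = 2^3 · 33, so d = 33.
9^1 ≡ 9 (mod 265)
9^2 ≡ 9^2 = 81 ≡ 81 (mod 265)
9^4 ≡ 81^2 = 6561 ≡ 201 (mod 265)
9^8 ≡ 201^2 = 40401 ≡ 121 (mod 265)
9^16 ≡ 121^2 = 14641 ≡ 66 (mod 265)
9^32 ≡ 66^2 = 4356 ≡ 116 (mod 265)
33 = 32 + 1 in binary powers of 2.
So 9^33 ≡ 116 · 9 ≡ 249 (mod 265).
Squaring chain: 249 → 256 → 81; never reaches −1, so base 9 is a Miller–Rabin witness that 265 is composite.

249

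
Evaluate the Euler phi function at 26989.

Factor: 26989 = 137 · 197.
φ(26989) = (137−1) · (197−1) = 136 · 196 = 26656.

26656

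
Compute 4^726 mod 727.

4^1 ≡ 4 (mod 727)
4^2 ≡ 4^2 = 16 ≡ 16 (mod 727)
4^4 ≡ 16^2 = 256 ≡ 256 (mod 727)
4^8 ≡ 256^2 = 65536 ≡ 106 (mod 727)
4^16 ≡ 106^2 = 11236 ≡ 331 (mod 727)
4^32 ≡ 331^2 = 109561 ≡ 511 (mod 727)
4^64 ≡ 511^2 = 261121 ≡ 128 (mod 727)
4^128 ≡ 128^2 = 16384 ≡ 390 (mod 727)
4^256 ≡ 390^2 = 152100 ≡ 157 (mod 727)
4^512 ≡ 157^2 = 24649 ≡ 658 (mod 727)
726 = 512 + 128 + 64 + 16 + 4 + 2 in binary powers of 2.
So 4^726 ≡ 658 · 390 · 128 · 331 · 256 · 16 ≡ 1 (mod 727).
Since the result is 1, base 4 gives no evidence that 727 is composite.

1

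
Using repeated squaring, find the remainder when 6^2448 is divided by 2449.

1365

6^1 ≡ 6 (mod 2449)
6^2 ≡ 6^2 = 36 ≡ 36 (mod 2449)
6^4 ≡ 36^2 = 1296 ≡ 1296 (mod 2449)
6^8 ≡ 1296^2 = 1679616 ≡ 2051 (mod 2449)
6^16 ≡ 2051^2 = 4206601 ≡ 1668 (mod 2449)
6^32 ≡ 1668^2 = 2782224 ≡ 160 (mod 2449)
6^64 ≡ 160^2 = 25600 ≡ 1110 (mod 2449)
6^128 ≡ 1110^2 = 1232100 ≡ 253 (mod 2449)
6^256 ≡ 253^2 = 64009 ≡ 335 (mod 2449)
6^512 ≡ 335^2 = 112225 ≡ 2020 (mod 2449)
6^1024 ≡ 2020^2 = 4080400 ≡ 366 (mod 2449)
6^2048 ≡ 366^2 = 133956 ≡ 1710 (mod 2449)
2448 = 2048 + 256 + 128 + 16 in binary powers of 2.
So 6^2448 ≡ 1710 · 335 · 253 · 1668 ≡ 1365 (mod 2449).
Since 1365 ≠ 1, base 6 is a Fermat witness: 2449 is composite.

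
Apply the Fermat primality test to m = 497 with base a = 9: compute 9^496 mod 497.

219

9^1 ≡ 9 (mod 497)
9^2 ≡ 9^2 = 81 ≡ 81 (mod 497)
9^4 ≡ 81^2 = 6561 ≡ 100 (mod 497)
9^8 ≡ 100^2 = 10000 ≡ 60 (mod 497)
9^16 ≡ 60^2 = 3600 ≡ 121 (mod 497)
9^32 ≡ 121^2 = 14641 ≡ 228 (mod 497)
9^64 ≡ 228^2 = 51984 ≡ 296 (mod 497)
9^128 ≡ 296^2 = 87616 ≡ 144 (mod 497)
9^256 ≡ 144^2 = 20736 ≡ 359 (mod 497)
496 = 256 + 128 + 64 + 32 + 16 in binary powers of 2.
So 9^496 ≡ 359 · 144 · 296 · 228 · 121 ≡ 219 (mod 497).
Since 219 ≠ 1, base 9 is a Fermat witness: 497 is composite.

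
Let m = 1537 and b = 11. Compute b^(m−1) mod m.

11^1 ≡ 11 (mod 1537)
11^2 ≡ 11^2 = 121 ≡ 121 (mod 1537)
11^4 ≡ 121^2 = 14641 ≡ 808 (mod 1537)
11^8 ≡ 808^2 = 652864 ≡ 1176 (mod 1537)
11^16 ≡ 1176^2 = 1382976 ≡ 1213 (mod 1537)
11^32 ≡ 1213^2 = 1471369 ≡ 460 (mod 1537)
11^64 ≡ 460^2 = 211600 ≡ 1031 (mod 1537)
11^128 ≡ 1031^2 = 1062961 ≡ 894 (mod 1537)
11^256 ≡ 894^2 = 799236 ≡ 1533 (mod 1537)
11^512 ≡ 1533^2 = 2350089 ≡ 16 (mod 1537)
11^1024 ≡ 16^2 = 256 ≡ 256 (mod 1537)
1536 = 1024 + 512 in binary powers of 2.
So 11^1536 ≡ 256 · 16 ≡ 1022 (mod 1537).
Since 1022 ≠ 1, base 11 is a Fermat witness: 1537 is composite.

1022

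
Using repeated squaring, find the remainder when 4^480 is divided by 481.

4^1 ≡ 4 (mod 481)
4^2 ≡ 4^2 = 16 ≡ 16 (mod 481)
4^4 ≡ 16^2 = 256 ≡ 256 (mod 481)
4^8 ≡ 256^2 = 65536 ≡ 120 (mod 481)
4^16 ≡ 120^2 = 14400 ≡ 451 (mod 481)
4^32 ≡ 451^2 = 203401 ≡ 419 (mod 481)
4^64 ≡ 419^2 = 175561 ≡ 477 (mod 481)
4^128 ≡ 477^2 = 227529 ≡ 16 (mod 481)
4^256 ≡ 16^2 = 256 ≡ 256 (mod 481)
480 = 256 + 128 + 64 + 32 in binary powers of 2.
So 4^480 ≡ 256 · 16 · 477 · 419 ≡ 417 (mod 481).
Since 417 ≠ 1, base 4 is a Fermat witness: 481 is composite.

417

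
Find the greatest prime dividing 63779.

63779 = 23 · 2773
2773 = 47 · 59
59 is prime.
So 63779 = 23 · 47 · 59; the largest prime factor is 59.

59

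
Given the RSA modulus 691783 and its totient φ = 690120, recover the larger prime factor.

853

φ(n) = (p−1)(q−1) = n − (p+q) + 1, so p + q = 691783 − 690120 + 1 = 1664.
p and q are the roots of t² − 1664t + 691783 = 0.
Discriminant: 1664² − 4·691783 = 2768896 − 2767132 = 1764; √1764 = 42.
q = (1664 − 42)/2 = 811, p = (1664 + 42)/2 = 853.
Check: 811 · 853 = 691783.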